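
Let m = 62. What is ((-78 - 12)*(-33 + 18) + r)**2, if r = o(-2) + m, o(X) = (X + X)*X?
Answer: 2016400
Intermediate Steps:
o(X) = 2*X**2 (o(X) = (2*X)*X = 2*X**2)
r = 70 (r = 2*(-2)**2 + 62 = 2*4 + 62 = 8 + 62 = 70)
((-78 - 12)*(-33 + 18) + r)**2 = ((-78 - 12)*(-33 + 18) + 70)**2 = (-90*(-15) + 70)**2 = (1350 + 70)**2 = 1420**2 = 2016400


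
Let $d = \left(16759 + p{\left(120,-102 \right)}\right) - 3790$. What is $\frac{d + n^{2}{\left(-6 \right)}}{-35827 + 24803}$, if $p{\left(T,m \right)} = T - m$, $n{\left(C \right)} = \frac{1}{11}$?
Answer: $- \frac{99757}{83369} \approx -1.1966$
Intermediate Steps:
$n{\left(C \right)} = \frac{1}{11}$
$d = 13191$ ($d = \left(16759 + \left(120 - -102\right)\right) - 3790 = \left(16759 + \left(120 + 102\right)\right) - 3790 = \left(16759 + 222\right) - 3790 = 16981 - 3790 = 13191$)
$\frac{d + n^{2}{\left(-6 \right)}}{-35827 + 24803} = \frac{13191 + \left(\frac{1}{11}\right)^{2}}{-35827 + 24803} = \frac{13191 + \frac{1}{121}}{-11024} = \frac{1596112}{121} \left(- \frac{1}{11024}\right) = - \frac{99757}{83369}$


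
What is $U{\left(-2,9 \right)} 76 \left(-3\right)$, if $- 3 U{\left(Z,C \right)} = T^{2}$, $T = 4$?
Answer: $1216$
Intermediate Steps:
$U{\left(Z,C \right)} = - \frac{16}{3}$ ($U{\left(Z,C \right)} = - \frac{4^{2}}{3} = \left(- \frac{1}{3}\right) 16 = - \frac{16}{3}$)
$U{\left(-2,9 \right)} 76 \left(-3\right) = \left(- \frac{16}{3}\right) 76 \left(-3\right) = \left(- \frac{1216}{3}\right) \left(-3\right) = 1216$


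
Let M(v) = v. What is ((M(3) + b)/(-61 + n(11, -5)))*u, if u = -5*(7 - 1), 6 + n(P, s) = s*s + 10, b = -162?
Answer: -2385/16 ≈ -149.06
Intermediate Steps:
n(P, s) = 4 + s**2 (n(P, s) = -6 + (s*s + 10) = -6 + (s**2 + 10) = -6 + (10 + s**2) = 4 + s**2)
u = -30 (u = -5*6 = -30)
((M(3) + b)/(-61 + n(11, -5)))*u = ((3 - 162)/(-61 + (4 + (-5)**2)))*(-30) = -159/(-61 + (4 + 25))*(-30) = -159/(-61 + 29)*(-30) = -159/(-32)*(-30) = -159*(-1/32)*(-30) = (159/32)*(-30) = -2385/16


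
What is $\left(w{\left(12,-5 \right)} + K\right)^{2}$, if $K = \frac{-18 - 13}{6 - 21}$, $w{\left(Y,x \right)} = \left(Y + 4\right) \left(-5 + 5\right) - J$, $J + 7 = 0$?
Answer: $\frac{18496}{225} \approx 82.204$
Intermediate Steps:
$J = -7$ ($J = -7 + 0 = -7$)
$w{\left(Y,x \right)} = 7$ ($w{\left(Y,x \right)} = \left(Y + 4\right) \left(-5 + 5\right) - -7 = \left(4 + Y\right) 0 + 7 = 0 + 7 = 7$)
$K = \frac{31}{15}$ ($K = - \frac{31}{-15} = \left(-31\right) \left(- \frac{1}{15}\right) = \frac{31}{15} \approx 2.0667$)
$\left(w{\left(12,-5 \right)} + K\right)^{2} = \left(7 + \frac{31}{15}\right)^{2} = \left(\frac{136}{15}\right)^{2} = \frac{18496}{225}$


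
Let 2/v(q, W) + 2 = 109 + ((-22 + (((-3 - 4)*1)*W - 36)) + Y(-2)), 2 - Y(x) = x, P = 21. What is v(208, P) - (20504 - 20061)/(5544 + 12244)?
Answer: -38609/836036 ≈ -0.046181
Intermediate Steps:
Y(x) = 2 - x
v(q, W) = 2/(53 - 7*W) (v(q, W) = 2/(-2 + (109 + ((-22 + (((-3 - 4)*1)*W - 36)) + (2 - 1*(-2))))) = 2/(-2 + (109 + ((-22 + ((-7*1)*W - 36)) + (2 + 2)))) = 2/(-2 + (109 + ((-22 + (-7*W - 36)) + 4))) = 2/(-2 + (109 + ((-22 + (-36 - 7*W)) + 4))) = 2/(-2 + (109 + ((-58 - 7*W) + 4))) = 2/(-2 + (109 + (-54 - 7*W))) = 2/(-2 + (55 - 7*W)) = 2/(53 - 7*W))
v(208, P) - (20504 - 20061)/(5544 + 12244) = -2/(-53 + 7*21) - (20504 - 20061)/(5544 + 12244) = -2/(-53 + 147) - 443/17788 = -2/94 - 443/17788 = -2*1/94 - 1*443/17788 = -1/47 - 443/17788 = -38609/836036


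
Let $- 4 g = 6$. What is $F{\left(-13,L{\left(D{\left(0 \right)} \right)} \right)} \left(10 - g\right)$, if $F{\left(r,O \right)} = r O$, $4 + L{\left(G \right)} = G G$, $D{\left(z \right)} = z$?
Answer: $598$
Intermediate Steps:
$g = - \frac{3}{2}$ ($g = \left(- \frac{1}{4}\right) 6 = - \frac{3}{2} \approx -1.5$)
$L{\left(G \right)} = -4 + G^{2}$ ($L{\left(G \right)} = -4 + G G = -4 + G^{2}$)
$F{\left(r,O \right)} = O r$
$F{\left(-13,L{\left(D{\left(0 \right)} \right)} \right)} \left(10 - g\right) = \left(-4 + 0^{2}\right) \left(-13\right) \left(10 - - \frac{3}{2}\right) = \left(-4 + 0\right) \left(-13\right) \left(10 + \frac{3}{2}\right) = \left(-4\right) \left(-13\right) \frac{23}{2} = 52 \cdot \frac{23}{2} = 598$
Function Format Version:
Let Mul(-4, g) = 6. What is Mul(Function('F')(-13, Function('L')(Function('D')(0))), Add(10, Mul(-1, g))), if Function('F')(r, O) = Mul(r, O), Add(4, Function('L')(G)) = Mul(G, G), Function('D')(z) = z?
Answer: 598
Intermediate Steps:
g = Rational(-3, 2) (g = Mul(Rational(-1, 4), 6) = Rational(-3, 2) ≈ -1.5000)
Function('L')(G) = Add(-4, Pow(G, 2)) (Function('L')(G) = Add(-4, Mul(G, G)) = Add(-4, Pow(G, 2)))
Function('F')(r, O) = Mul(O, r)
Mul(Function('F')(-13, Function('L')(Function('D')(0))), Add(10, Mul(-1, g))) = Mul(Mul(Add(-4, Pow(0, 2)), -13), Add(10, Mul(-1, Rational(-3, 2)))) = Mul(Mul(Add(-4, 0), -13), Add(10, Rational(3, 2))) = Mul(Mul(-4, -13), Rational(23, 2)) = Mul(52, Rational(23, 2)) = 598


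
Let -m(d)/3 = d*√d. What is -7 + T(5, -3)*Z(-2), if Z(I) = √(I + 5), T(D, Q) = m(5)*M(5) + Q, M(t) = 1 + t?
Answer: -7 - 90*√15 - 3*√3 ≈ -360.76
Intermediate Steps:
m(d) = -3*d^(3/2) (m(d) = -3*d*√d = -3*d^(3/2))
T(D, Q) = Q - 90*√5 (T(D, Q) = (-15*√5)*(1 + 5) + Q = -15*√5*6 + Q = -90*√5 + Q = Q - 90*√5)
Z(I) = √(5 + I)
-7 + T(5, -3)*Z(-2) = -7 + (-3 - 90*√5)*√(5 - 2) = -7 + (-3 - 90*√5)*√3 = -7 + √3*(-3 - 90*√5)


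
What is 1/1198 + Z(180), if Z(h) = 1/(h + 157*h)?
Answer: 14819/17035560 ≈ 0.00086989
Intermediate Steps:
Z(h) = 1/(158*h)
1/1198 + Z(180) = 1/1198 + (1/158)/180 = 1/1198 + (1/158)*(1/180) = 1/1198 + 1/28440 = 14819/17035560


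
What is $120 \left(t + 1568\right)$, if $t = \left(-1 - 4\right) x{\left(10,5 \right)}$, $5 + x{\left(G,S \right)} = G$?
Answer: $185160$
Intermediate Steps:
$x{\left(G,S \right)} = -5 + G$
$t = -25$ ($t = \left(-1 - 4\right) \left(-5 + 10\right) = \left(-5\right) 5 = -25$)
$120 \left(t + 1568\right) = 120 \left(-25 + 1568\right) = 120 \cdot 1543 = 185160$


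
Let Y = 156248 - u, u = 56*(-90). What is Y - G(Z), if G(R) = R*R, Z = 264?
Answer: 91592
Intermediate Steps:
u = -5040
G(R) = R**2
Y = 161288 (Y = 156248 - 1*(-5040) = 156248 + 5040 = 161288)
Y - G(Z) = 161288 - 1*264**2 = 161288 - 1*69696 = 161288 - 69696 = 91592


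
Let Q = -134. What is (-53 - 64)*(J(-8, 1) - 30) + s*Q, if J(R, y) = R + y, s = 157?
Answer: -16709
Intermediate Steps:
(-53 - 64)*(J(-8, 1) - 30) + s*Q = (-53 - 64)*((-8 + 1) - 30) + 157*(-134) = -117*(-7 - 30) - 21038 = -117*(-37) - 21038 = 4329 - 21038 = -16709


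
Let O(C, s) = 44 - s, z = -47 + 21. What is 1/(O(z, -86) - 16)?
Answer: 1/114 ≈ 0.0087719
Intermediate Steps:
z = -26
1/(O(z, -86) - 16) = 1/((44 - 1*(-86)) - 16) = 1/((44 + 86) - 16) = 1/(130 - 16) = 1/114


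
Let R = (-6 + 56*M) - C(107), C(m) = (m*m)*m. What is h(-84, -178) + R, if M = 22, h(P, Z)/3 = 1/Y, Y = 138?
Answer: -56295581/46 ≈ -1.2238e+6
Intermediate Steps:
C(m) = m**3 (C(m) = m**2*m = m**3)
h(P, Z) = 1/46 (h(P, Z) = 3/138 = 3*(1/138) = 1/46)
R = -1223817 (R = (-6 + 56*22) - 1*107**3 = (-6 + 1232) - 1*1225043 = 1226 - 1225043 = -1223817)
h(-84, -178) + R = 1/46 - 1223817 = -56295581/46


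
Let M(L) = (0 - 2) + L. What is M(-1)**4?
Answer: 81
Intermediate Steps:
M(L) = -2 + L
M(-1)**4 = (-2 - 1)**4 = (-3)**4 = 81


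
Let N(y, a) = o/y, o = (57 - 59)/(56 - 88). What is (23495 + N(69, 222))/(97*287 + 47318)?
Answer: 1525793/4880784 ≈ 0.31261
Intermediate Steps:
o = 1/16 (o = -2/(-32) = -2*(-1/32) = 1/16 ≈ 0.062500)
N(y, a) = 1/(16*y)
(23495 + N(69, 222))/(97*287 + 47318) = (23495 + (1/16)/69)/(97*287 + 47318) = (23495 + (1/16)*(1/69))/(27839 + 47318) = (23495 + 1/1104)/75157 = (25938481/1104)*(1/75157) = 1525793/4880784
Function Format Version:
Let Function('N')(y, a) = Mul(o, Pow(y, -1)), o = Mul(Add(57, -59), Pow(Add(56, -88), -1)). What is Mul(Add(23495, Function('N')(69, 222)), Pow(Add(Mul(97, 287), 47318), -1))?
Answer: Rational(1525793, 4880784) ≈ 0.31261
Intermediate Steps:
o = Rational(1, 16) (o = Mul(-2, Pow(-32, -1)) = Mul(-2, Rational(-1, 32)) = Rational(1, 16) ≈ 0.062500)
Function('N')(y, a) = Mul(Rational(1, 16), Pow(y, -1))
Mul(Add(23495, Function('N')(69, 222)), Pow(Add(Mul(97, 287), 47318), -1)) = Mul(Add(23495, Mul(Rational(1, 16), Pow(69, -1))), Pow(Add(Mul(97, 287), 47318), -1)) = Mul(Add(23495, Mul(Rational(1, 16), Rational(1, 69))), Pow(Add(27839, 47318), -1)) = Mul(Add(23495, Rational(1, 1104)), Pow(75157, -1)) = Mul(Rational(25938481, 1104), Rational(1, 75157)) = Rational(1525793, 4880784)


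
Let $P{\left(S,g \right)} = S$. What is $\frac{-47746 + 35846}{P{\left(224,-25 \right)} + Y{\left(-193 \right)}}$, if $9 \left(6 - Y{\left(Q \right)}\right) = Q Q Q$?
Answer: $- \frac{107100}{7191127} \approx -0.014893$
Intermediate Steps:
$Y{\left(Q \right)} = 6 - \frac{Q^{3}}{9}$ ($Y{\left(Q \right)} = 6 - \frac{Q Q Q}{9} = 6 - \frac{Q Q^{2}}{9} = 6 - \frac{Q^{3}}{9}$)
$\frac{-47746 + 35846}{P{\left(224,-25 \right)} + Y{\left(-193 \right)}} = \frac{-47746 + 35846}{224 - \left(-6 + \frac{\left(-193\right)^{3}}{9}\right)} = - \frac{11900}{224 + \left(6 - - \frac{7189057}{9}\right)} = - \frac{11900}{224 + \left(6 + \frac{7189057}{9}\right)} = - \frac{11900}{224 + \frac{7189111}{9}} = - \frac{11900}{\frac{7191127}{9}} = \left(-11900\right) \frac{9}{7191127} = - \frac{107100}{7191127}$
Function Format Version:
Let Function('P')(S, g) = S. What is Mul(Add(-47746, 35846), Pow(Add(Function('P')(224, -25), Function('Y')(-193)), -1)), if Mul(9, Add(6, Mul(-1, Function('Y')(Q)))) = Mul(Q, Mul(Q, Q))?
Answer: Rational(-107100, 7191127) ≈ -0.014893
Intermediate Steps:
Function('Y')(Q) = Add(6, Mul(Rational(-1, 9), Pow(Q, 3))) (Function('Y')(Q) = Add(6, Mul(Rational(-1, 9), Mul(Q, Mul(Q, Q)))) = Add(6, Mul(Rational(-1, 9), Mul(Q, Pow(Q, 2)))) = Add(6, Mul(Rational(-1, 9), Pow(Q, 3))))
Mul(Add(-47746, 35846), Pow(Add(Function('P')(224, -25), Function('Y')(-193)), -1)) = Mul(Add(-47746, 35846), Pow(Add(224, Add(6, Mul(Rational(-1, 9), Pow(-193, 3)))), -1)) = Mul(-11900, Pow(Add(224, Add(6, Mul(Rational(-1, 9), -7189057))), -1)) = Mul(-11900, Pow(Add(224, Add(6, Rational(7189057, 9))), -1)) = Mul(-11900, Pow(Add(224, Rational(7189111, 9)), -1)) = Mul(-11900, Pow(Rational(7191127, 9), -1)) = Mul(-11900, Rational(9, 7191127)) = Rational(-107100, 7191127)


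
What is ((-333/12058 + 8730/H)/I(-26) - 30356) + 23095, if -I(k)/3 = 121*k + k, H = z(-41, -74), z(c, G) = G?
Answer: -10275604036729/1415175112 ≈ -7261.0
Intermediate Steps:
H = -74
I(k) = -366*k (I(k) = -3*(121*k + k) = -366*k)
((-333/12058 + 8730/H)/I(-26) - 30356) + 23095 = ((-333/12058 + 8730/(-74))/((-366*(-26))) - 30356) + 23095 = ((-333*1/12058 + 8730*(-1/74))/9516 - 30356) + 23095 = ((-333/12058 - 4365/37)*(1/9516) - 30356) + 23095 = (-52645491/446146*1/9516 - 30356) + 23095 = (-17548497/1415175112 - 30356) + 23095 = -42959073248369/1415175112 + 23095 = -10275604036729/1415175112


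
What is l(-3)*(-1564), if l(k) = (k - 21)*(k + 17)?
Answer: 525504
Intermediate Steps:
l(k) = (-21 + k)*(17 + k)
l(-3)*(-1564) = (-357 + (-3)**2 - 4*(-3))*(-1564) = (-357 + 9 + 12)*(-1564) = -336*(-1564) = 525504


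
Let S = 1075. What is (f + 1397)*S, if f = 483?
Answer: 2021000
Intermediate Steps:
(f + 1397)*S = (483 + 1397)*1075 = 1880*1075 = 2021000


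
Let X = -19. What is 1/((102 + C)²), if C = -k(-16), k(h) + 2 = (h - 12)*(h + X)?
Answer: 1/767376 ≈ 1.3031e-6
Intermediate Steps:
k(h) = -2 + (-19 + h)*(-12 + h) (k(h) = -2 + (h - 12)*(h - 19) = -2 + (-12 + h)*(-19 + h) = -2 + (-19 + h)*(-12 + h))
C = -978 (C = -(226 + (-16)² - 31*(-16)) = -(226 + 256 + 496) = -1*978 = -978)
1/((102 + C)²) = 1/((102 - 978)²) = 1/((-876)²) = 1/767376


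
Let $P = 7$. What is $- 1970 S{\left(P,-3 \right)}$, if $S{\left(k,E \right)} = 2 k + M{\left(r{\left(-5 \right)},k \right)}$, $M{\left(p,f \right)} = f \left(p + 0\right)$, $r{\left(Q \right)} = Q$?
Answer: $41370$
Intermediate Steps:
$M{\left(p,f \right)} = f p$
$S{\left(k,E \right)} = - 3 k$ ($S{\left(k,E \right)} = 2 k + k \left(-5\right) = 2 k - 5 k = - 3 k$)
$- 1970 S{\left(P,-3 \right)} = - 1970 \left(\left(-3\right) 7\right) = \left(-1970\right) \left(-21\right) = 41370$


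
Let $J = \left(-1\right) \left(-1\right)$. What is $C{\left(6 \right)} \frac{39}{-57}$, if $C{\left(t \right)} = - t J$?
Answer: $\frac{78}{19} \approx 4.1053$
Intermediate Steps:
$J = 1$
$C{\left(t \right)} = - t$ ($C{\left(t \right)} = - t 1 = - t$)
$C{\left(6 \right)} \frac{39}{-57} = \left(-1\right) 6 \frac{39}{-57} = - 6 \cdot 39 \left(- \frac{1}{57}\right) = \left(-6\right) \left(- \frac{13}{19}\right) = \frac{78}{19}$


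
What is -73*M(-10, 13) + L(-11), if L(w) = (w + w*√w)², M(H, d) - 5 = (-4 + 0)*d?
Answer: 2221 + 242*I*√11 ≈ 2221.0 + 802.62*I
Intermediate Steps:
M(H, d) = 5 - 4*d (M(H, d) = 5 + (-4 + 0)*d = 5 - 4*d)
L(w) = (w + w^(3/2))²
-73*M(-10, 13) + L(-11) = -73*(5 - 4*13) + (-11 + (-11)^(3/2))² = -73*(5 - 52) + (-11 - 11*I*√11)² = -73*(-47) + (-11 - 11*I*√11)² = 3431 + (-11 - 11*I*√11)²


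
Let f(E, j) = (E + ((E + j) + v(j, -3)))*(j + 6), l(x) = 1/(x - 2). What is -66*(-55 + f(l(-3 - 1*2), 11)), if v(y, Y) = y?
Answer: -145134/7 ≈ -20733.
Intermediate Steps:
l(x) = 1/(-2 + x)
f(E, j) = (6 + j)*(2*E + 2*j) (f(E, j) = (E + ((E + j) + j))*(j + 6) = (E + (E + 2*j))*(6 + j) = (2*E + 2*j)*(6 + j) = (6 + j)*(2*E + 2*j))
-66*(-55 + f(l(-3 - 1*2), 11)) = -66*(-55 + (2*11² + 12/(-2 + (-3 - 1*2)) + 12*11 + 2*11/(-2 + (-3 - 1*2)))) = -66*(-55 + (2*121 + 12/(-2 + (-3 - 2)) + 132 + 2*11/(-2 + (-3 - 2)))) = -66*(-55 + (242 + 12/(-2 - 5) + 132 + 2*11/(-2 - 5))) = -66*(-55 + (242 + 12/(-7) + 132 + 2*11/(-7))) = -66*(-55 + (242 + 12*(-⅐) + 132 + 2*(-⅐)*11)) = -66*(-55 + (242 - 12/7 + 132 - 22/7)) = -66*(-55 + 2584/7) = -66*2199/7 = -145134/7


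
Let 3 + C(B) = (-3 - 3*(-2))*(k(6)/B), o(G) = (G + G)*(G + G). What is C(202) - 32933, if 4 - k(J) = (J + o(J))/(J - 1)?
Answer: -3326575/101 ≈ -32936.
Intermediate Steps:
o(G) = 4*G**2 (o(G) = (2*G)*(2*G) = 4*G**2)
k(J) = 4 - (J + 4*J**2)/(-1 + J) (k(J) = 4 - (J + 4*J**2)/(J - 1) = 4 - (J + 4*J**2)/(-1 + J))
C(B) = -3 - 78/B (C(B) = -3 + (-3 - 3*(-2))*(((-4 - 4*6**2 + 3*6)/(-1 + 6))/B) = -3 + (-3 + 6)*(((-4 - 4*36 + 18)/5)/B) = -3 + 3*(((-4 - 144 + 18)/5)/B) = -3 + 3*(((1/5)*(-130))/B) = -3 + 3*(-26/B) = -3 - 78/B)
C(202) - 32933 = (-3 - 78/202) - 32933 = (-3 - 78*1/202) - 32933 = (-3 - 39/101) - 32933 = -342/101 - 32933 = -3326575/101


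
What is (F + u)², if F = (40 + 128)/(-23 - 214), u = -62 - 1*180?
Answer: 367642276/6241 ≈ 58908.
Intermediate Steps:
u = -242 (u = -62 - 180 = -242)
F = -56/79 (F = 168/(-237) = 168*(-1/237) = -56/79 ≈ -0.70886)
(F + u)² = (-56/79 - 242)² = (-19174/79)² = 367642276/6241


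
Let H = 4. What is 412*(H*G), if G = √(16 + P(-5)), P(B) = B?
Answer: 1648*√11 ≈ 5465.8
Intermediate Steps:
G = √11 (G = √(16 - 5) = √11 ≈ 3.3166)
412*(H*G) = 412*(4*√11) = 1648*√11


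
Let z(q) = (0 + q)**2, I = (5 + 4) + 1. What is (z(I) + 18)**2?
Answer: 13924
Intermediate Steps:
I = 10 (I = 9 + 1 = 10)
z(q) = q**2
(z(I) + 18)**2 = (10**2 + 18)**2 = (100 + 18)**2 = 118**2 = 13924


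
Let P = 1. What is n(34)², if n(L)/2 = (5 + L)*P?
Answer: 6084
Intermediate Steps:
n(L) = 10 + 2*L (n(L) = 2*((5 + L)*1) = 2*(5 + L) = 10 + 2*L)
n(34)² = (10 + 2*34)² = (10 + 68)² = 78² = 6084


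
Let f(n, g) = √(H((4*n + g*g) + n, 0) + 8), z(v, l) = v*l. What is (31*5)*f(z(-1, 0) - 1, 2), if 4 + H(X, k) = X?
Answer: 155*√3 ≈ 268.47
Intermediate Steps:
z(v, l) = l*v
H(X, k) = -4 + X
f(n, g) = √(4 + g² + 5*n) (f(n, g) = √((-4 + ((4*n + g*g) + n)) + 8) = √((-4 + ((4*n + g²) + n)) + 8) = √((-4 + ((g² + 4*n) + n)) + 8) = √((-4 + (g² + 5*n)) + 8) = √((-4 + g² + 5*n) + 8) = √(4 + g² + 5*n))
(31*5)*f(z(-1, 0) - 1, 2) = (31*5)*√(4 + 2² + 5*(0*(-1) - 1)) = 155*√(4 + 4 + 5*(0 - 1)) = 155*√(4 + 4 + 5*(-1)) = 155*√(4 + 4 - 5) = 155*√3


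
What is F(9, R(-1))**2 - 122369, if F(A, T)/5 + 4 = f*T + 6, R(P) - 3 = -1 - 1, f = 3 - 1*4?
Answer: -122344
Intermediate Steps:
f = -1 (f = 3 - 4 = -1)
R(P) = 1 (R(P) = 3 + (-1 - 1) = 3 - 2 = 1)
F(A, T) = 10 - 5*T (F(A, T) = -20 + 5*(-T + 6) = -20 + 5*(6 - T) = -20 + (30 - 5*T) = 10 - 5*T)
F(9, R(-1))**2 - 122369 = (10 - 5*1)**2 - 122369 = (10 - 5)**2 - 122369 = 5**2 - 122369 = 25 - 122369 = -122344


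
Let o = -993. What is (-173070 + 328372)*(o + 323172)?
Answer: 50035043058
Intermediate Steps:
(-173070 + 328372)*(o + 323172) = (-173070 + 328372)*(-993 + 323172) = 155302*322179 = 50035043058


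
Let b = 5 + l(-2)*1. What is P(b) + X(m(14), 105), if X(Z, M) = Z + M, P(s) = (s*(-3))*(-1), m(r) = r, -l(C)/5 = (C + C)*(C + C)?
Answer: -106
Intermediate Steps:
l(C) = -20*C² (l(C) = -5*(C + C)*(C + C) = -5*2*C*2*C = -20*C²)
b = -75 (b = 5 - 20*(-2)²*1 = 5 - 20*4*1 = 5 - 80*1 = 5 - 80 = -75)
P(s) = 3*s (P(s) = -3*s*(-1) = 3*s)
X(Z, M) = M + Z
P(b) + X(m(14), 105) = 3*(-75) + (105 + 14) = -225 + 119 = -106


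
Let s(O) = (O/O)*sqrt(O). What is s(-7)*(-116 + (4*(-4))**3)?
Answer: -4212*I*sqrt(7) ≈ -11144.0*I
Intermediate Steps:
s(O) = sqrt(O) (s(O) = 1*sqrt(O) = sqrt(O))
s(-7)*(-116 + (4*(-4))**3) = sqrt(-7)*(-116 + (4*(-4))**3) = (I*sqrt(7))*(-116 + (-16)**3) = (I*sqrt(7))*(-116 - 4096) = (I*sqrt(7))*(-4212) = -4212*I*sqrt(7)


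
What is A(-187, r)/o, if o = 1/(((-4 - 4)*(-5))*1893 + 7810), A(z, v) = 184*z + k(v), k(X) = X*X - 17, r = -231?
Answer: 1581724080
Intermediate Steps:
k(X) = -17 + X² (k(X) = X² - 17 = -17 + X²)
A(z, v) = -17 + v² + 184*z (A(z, v) = 184*z + (-17 + v²) = -17 + v² + 184*z)
o = 1/83530 (o = 1/(-8*(-5)*1893 + 7810) = 1/(40*1893 + 7810) = 1/(75720 + 7810) = 1/83530 ≈ 1.1972e-5)
A(-187, r)/o = (-17 + (-231)² + 184*(-187))/(1/83530) = (-17 + 53361 - 34408)*83530 = 18936*83530 = 1581724080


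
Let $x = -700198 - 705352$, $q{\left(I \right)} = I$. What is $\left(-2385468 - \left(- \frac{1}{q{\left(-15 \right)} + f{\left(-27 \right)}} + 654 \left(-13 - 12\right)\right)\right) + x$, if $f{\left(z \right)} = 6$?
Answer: $- \frac{33972013}{9} \approx -3.7747 \cdot 10^{6}$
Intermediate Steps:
$x = -1405550$ ($x = -700198 - 705352 = -1405550$)
$\left(-2385468 - \left(- \frac{1}{q{\left(-15 \right)} + f{\left(-27 \right)}} + 654 \left(-13 - 12\right)\right)\right) + x = \left(-2385468 - \left(- \frac{1}{-15 + 6} + 654 \left(-13 - 12\right)\right)\right) - 1405550 = \left(-2385468 - \left(\frac{1}{9} + 654 \left(-13 - 12\right)\right)\right) - 1405550 = \left(-2385468 - - \frac{147149}{9}\right) - 1405550 = \left(-2385468 + \left(16350 - \frac{1}{9}\right)\right) - 1405550 = \left(-2385468 + \frac{147149}{9}\right) - 1405550 = - \frac{21322063}{9} - 1405550 = - \frac{33972013}{9}$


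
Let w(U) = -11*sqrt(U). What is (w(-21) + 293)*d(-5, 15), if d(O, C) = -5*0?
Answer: 0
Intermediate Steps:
d(O, C) = 0
(w(-21) + 293)*d(-5, 15) = (-11*I*sqrt(21) + 293)*0 = (293 - 11*I*sqrt(21))*0 = 0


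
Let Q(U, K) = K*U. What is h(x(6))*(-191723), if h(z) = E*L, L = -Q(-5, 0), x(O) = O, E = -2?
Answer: 0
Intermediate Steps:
L = 0 (L = -0*(-5) = -1*0 = 0)
h(z) = 0 (h(z) = -2*0 = 0)
h(x(6))*(-191723) = 0*(-191723) = 0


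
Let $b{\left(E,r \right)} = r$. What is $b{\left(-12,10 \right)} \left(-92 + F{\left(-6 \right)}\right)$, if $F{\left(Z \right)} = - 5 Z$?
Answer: $-620$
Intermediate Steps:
$b{\left(-12,10 \right)} \left(-92 + F{\left(-6 \right)}\right) = 10 \left(-92 - -30\right) = 10 \left(-92 + 30\right) = 10 \left(-62\right) = -620$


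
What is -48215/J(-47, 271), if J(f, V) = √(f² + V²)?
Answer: -9643*√3026/3026 ≈ -175.30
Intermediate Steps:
J(f, V) = √(V² + f²)
-48215/J(-47, 271) = -48215/√(271² + (-47)²) = -48215/√(73441 + 2209) = -48215*√3026/15130 = -9643*√3026/3026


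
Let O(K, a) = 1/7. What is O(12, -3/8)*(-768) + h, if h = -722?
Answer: -5822/7 ≈ -831.71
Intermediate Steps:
O(K, a) = ⅐
O(12, -3/8)*(-768) + h = (⅐)*(-768) - 722 = -768/7 - 722 = -5822/7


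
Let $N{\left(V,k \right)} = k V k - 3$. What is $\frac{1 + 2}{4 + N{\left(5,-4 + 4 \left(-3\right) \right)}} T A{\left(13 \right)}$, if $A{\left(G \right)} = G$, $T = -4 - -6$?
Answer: $\frac{26}{427} \approx 0.06089$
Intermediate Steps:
$N{\left(V,k \right)} = -3 + V k^{2}$ ($N{\left(V,k \right)} = V k k - 3 = V k^{2} - 3 = -3 + V k^{2}$)
$T = 2$ ($T = -4 + 6 = 2$)
$\frac{1 + 2}{4 + N{\left(5,-4 + 4 \left(-3\right) \right)}} T A{\left(13 \right)} = \frac{1 + 2}{4 - \left(3 - 5 \left(-4 + 4 \left(-3\right)\right)^{2}\right)} 2 \cdot 13 = \frac{3}{4 - \left(3 - 5 \left(-4 - 12\right)^{2}\right)} 2 \cdot 13 = \frac{3}{4 - \left(3 - 5 \left(-16\right)^{2}\right)} 2 \cdot 13 = \frac{3}{4 + \left(-3 + 5 \cdot 256\right)} 2 \cdot 13 = \frac{3}{4 + \left(-3 + 1280\right)} 2 \cdot 13 = \frac{3}{4 + 1277} \cdot 2 \cdot 13 = \frac{3}{1281} \cdot 2 \cdot 13 = 3 \cdot \frac{1}{1281} \cdot 2 \cdot 13 = \frac{1}{427} \cdot 2 \cdot 13 = \frac{2}{427} \cdot 13 = \frac{26}{427}$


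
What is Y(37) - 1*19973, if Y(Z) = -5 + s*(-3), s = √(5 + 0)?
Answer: -19978 - 3*√5 ≈ -19985.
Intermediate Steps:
s = √5 ≈ 2.2361
Y(Z) = -5 - 3*√5 (Y(Z) = -5 + √5*(-3) = -5 - 3*√5)
Y(37) - 1*19973 = (-5 - 3*√5) - 1*19973 = (-5 - 3*√5) - 19973 = -19978 - 3*√5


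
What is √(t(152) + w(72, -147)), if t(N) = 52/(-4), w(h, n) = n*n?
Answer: 2*√5399 ≈ 146.96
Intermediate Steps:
w(h, n) = n²
t(N) = -13 (t(N) = 52*(-¼) = -13)
√(t(152) + w(72, -147)) = √(-13 + (-147)²) = √(-13 + 21609) = √21596 = 2*√5399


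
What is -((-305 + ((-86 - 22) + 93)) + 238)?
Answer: 82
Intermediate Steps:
-((-305 + ((-86 - 22) + 93)) + 238) = -((-305 + (-108 + 93)) + 238) = -((-305 - 15) + 238) = -(-320 + 238) = -1*(-82) = 82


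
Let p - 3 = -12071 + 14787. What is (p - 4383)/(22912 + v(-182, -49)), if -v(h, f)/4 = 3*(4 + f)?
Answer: -32/451 ≈ -0.070953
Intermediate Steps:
v(h, f) = -48 - 12*f (v(h, f) = -12*(4 + f) = -4*(12 + 3*f) = -48 - 12*f)
p = 2719 (p = 3 + (-12071 + 14787) = 3 + 2716 = 2719)
(p - 4383)/(22912 + v(-182, -49)) = (2719 - 4383)/(22912 + (-48 - 12*(-49))) = -1664/(22912 + (-48 + 588)) = -1664/(22912 + 540) = -1664/23452 = -1664*1/23452 = -32/451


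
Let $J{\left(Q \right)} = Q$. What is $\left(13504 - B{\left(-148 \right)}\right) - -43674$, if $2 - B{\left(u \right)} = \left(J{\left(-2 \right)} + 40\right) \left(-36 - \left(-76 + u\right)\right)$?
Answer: $64320$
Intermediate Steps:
$B{\left(u \right)} = -1518 + 38 u$ ($B{\left(u \right)} = 2 - \left(-2 + 40\right) \left(-36 - \left(-76 + u\right)\right) = 2 - 38 \left(40 - u\right) = 2 - \left(1520 - 38 u\right) = 2 + \left(-1520 + 38 u\right) = -1518 + 38 u$)
$\left(13504 - B{\left(-148 \right)}\right) - -43674 = \left(13504 - \left(-1518 + 38 \left(-148\right)\right)\right) - -43674 = \left(13504 - \left(-1518 - 5624\right)\right) + 43674 = \left(13504 - -7142\right) + 43674 = \left(13504 + 7142\right) + 43674 = 20646 + 43674 = 64320$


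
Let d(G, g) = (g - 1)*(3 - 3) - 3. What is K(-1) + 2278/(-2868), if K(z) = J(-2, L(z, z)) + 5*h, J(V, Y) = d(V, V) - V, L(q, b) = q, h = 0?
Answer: -2573/1434 ≈ -1.7943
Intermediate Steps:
d(G, g) = -3 (d(G, g) = (-1 + g)*0 - 3 = 0 - 3 = -3)
J(V, Y) = -3 - V
K(z) = -1 (K(z) = (-3 - 1*(-2)) + 5*0 = (-3 + 2) + 0 = -1 + 0 = -1)
K(-1) + 2278/(-2868) = -1 + 2278/(-2868) = -1 + 2278*(-1/2868) = -1 - 1139/1434 = -2573/1434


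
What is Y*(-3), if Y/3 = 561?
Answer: -5049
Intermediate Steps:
Y = 1683 (Y = 3*561 = 1683)
Y*(-3) = 1683*(-3) = -5049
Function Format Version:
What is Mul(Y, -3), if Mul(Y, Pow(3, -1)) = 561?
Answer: -5049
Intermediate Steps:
Y = 1683 (Y = Mul(3, 561) = 1683)
Mul(Y, -3) = Mul(1683, -3) = -5049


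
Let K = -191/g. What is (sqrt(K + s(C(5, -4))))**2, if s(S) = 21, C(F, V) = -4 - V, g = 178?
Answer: 3547/178 ≈ 19.927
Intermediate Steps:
K = -191/178 ≈ -1.0730
(sqrt(K + s(C(5, -4))))**2 = (sqrt(-191/178 + 21))**2 = (sqrt(3547/178))**2 = (sqrt(631366)/178)**2 = 3547/178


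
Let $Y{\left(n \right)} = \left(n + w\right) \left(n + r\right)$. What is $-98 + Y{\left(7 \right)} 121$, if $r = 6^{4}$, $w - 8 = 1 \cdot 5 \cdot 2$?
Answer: $3941477$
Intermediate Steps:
$w = 18$ ($w = 8 + 1 \cdot 5 \cdot 2 = 8 + 5 \cdot 2 = 8 + 10 = 18$)
$r = 1296$
$Y{\left(n \right)} = \left(18 + n\right) \left(1296 + n\right)$ ($Y{\left(n \right)} = \left(n + 18\right) \left(n + 1296\right) = \left(18 + n\right) \left(1296 + n\right)$)
$-98 + Y{\left(7 \right)} 121 = -98 + \left(23328 + 7^{2} + 1314 \cdot 7\right) 121 = -98 + \left(23328 + 49 + 9198\right) 121 = -98 + 32575 \cdot 121 = -98 + 3941575 = 3941477$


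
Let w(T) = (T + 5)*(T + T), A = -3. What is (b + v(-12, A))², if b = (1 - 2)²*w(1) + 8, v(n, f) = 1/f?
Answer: 3481/9 ≈ 386.78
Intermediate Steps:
w(T) = 2*T*(5 + T) (w(T) = (5 + T)*(2*T) = 2*T*(5 + T))
b = 20 (b = (1 - 2)²*(2*1*(5 + 1)) + 8 = (-1)²*(2*1*6) + 8 = 1*12 + 8 = 12 + 8 = 20)
(b + v(-12, A))² = (20 + 1/(-3))² = (20 - ⅓)² = (59/3)² = 3481/9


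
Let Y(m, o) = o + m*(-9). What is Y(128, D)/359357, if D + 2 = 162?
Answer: -992/359357 ≈ -0.0027605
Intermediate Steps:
D = 160 (D = -2 + 162 = 160)
Y(m, o) = o - 9*m
Y(128, D)/359357 = (160 - 9*128)/359357 = (160 - 1152)*(1/359357) = -992*1/359357 = -992/359357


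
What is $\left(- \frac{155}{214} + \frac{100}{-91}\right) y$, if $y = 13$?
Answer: $- \frac{35505}{1498} \approx -23.702$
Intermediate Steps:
$\left(- \frac{155}{214} + \frac{100}{-91}\right) y = \left(- \frac{155}{214} + \frac{100}{-91}\right) 13 = \left(\left(-155\right) \frac{1}{214} + 100 \left(- \frac{1}{91}\right)\right) 13 = \left(- \frac{155}{214} - \frac{100}{91}\right) 13 = \left(- \frac{35505}{19474}\right) 13 = - \frac{35505}{1498}$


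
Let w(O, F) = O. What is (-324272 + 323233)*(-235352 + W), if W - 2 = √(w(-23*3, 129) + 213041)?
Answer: 244528650 - 2078*√53243 ≈ 2.4405e+8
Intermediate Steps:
W = 2 + 2*√53243 (W = 2 + √(-23*3 + 213041) = 2 + √(-69 + 213041) = 2 + √212972 = 2 + 2*√53243 ≈ 463.49)
(-324272 + 323233)*(-235352 + W) = (-324272 + 323233)*(-235352 + (2 + 2*√53243)) = -1039*(-235350 + 2*√53243) = 244528650 - 2078*√53243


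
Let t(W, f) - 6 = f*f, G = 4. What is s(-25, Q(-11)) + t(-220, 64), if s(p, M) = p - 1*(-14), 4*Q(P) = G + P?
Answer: 4091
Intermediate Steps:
Q(P) = 1 + P/4 (Q(P) = (4 + P)/4 = 1 + P/4)
t(W, f) = 6 + f**2 (t(W, f) = 6 + f*f = 6 + f**2)
s(p, M) = 14 + p (s(p, M) = p + 14 = 14 + p)
s(-25, Q(-11)) + t(-220, 64) = (14 - 25) + (6 + 64**2) = -11 + (6 + 4096) = -11 + 4102 = 4091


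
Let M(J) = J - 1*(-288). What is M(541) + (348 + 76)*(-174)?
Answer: -72947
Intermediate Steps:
M(J) = 288 + J (M(J) = J + 288 = 288 + J)
M(541) + (348 + 76)*(-174) = (288 + 541) + (348 + 76)*(-174) = 829 + 424*(-174) = 829 - 73776 = -72947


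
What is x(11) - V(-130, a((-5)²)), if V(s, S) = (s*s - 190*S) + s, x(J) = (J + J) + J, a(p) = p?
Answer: -11987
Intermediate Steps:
x(J) = 3*J (x(J) = 2*J + J = 3*J)
V(s, S) = s + s² - 190*S (V(s, S) = (s² - 190*S) + s = s + s² - 190*S)
x(11) - V(-130, a((-5)²)) = 3*11 - (-130 + (-130)² - 190*(-5)²) = 33 - (-130 + 16900 - 190*25) = 33 - (-130 + 16900 - 4750) = 33 - 1*12020 = 33 - 12020 = -11987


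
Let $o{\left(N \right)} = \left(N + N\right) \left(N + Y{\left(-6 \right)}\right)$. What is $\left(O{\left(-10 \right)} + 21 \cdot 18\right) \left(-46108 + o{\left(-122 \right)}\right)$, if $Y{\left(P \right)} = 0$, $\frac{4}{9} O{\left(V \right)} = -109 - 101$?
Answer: $1544130$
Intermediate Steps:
$O{\left(V \right)} = - \frac{945}{2}$ ($O{\left(V \right)} = \frac{9 \left(-109 - 101\right)}{4} = \frac{9}{4} \left(-210\right) = - \frac{945}{2}$)
$o{\left(N \right)} = 2 N^{2}$ ($o{\left(N \right)} = \left(N + N\right) \left(N + 0\right) = 2 N N = 2 N^{2}$)
$\left(O{\left(-10 \right)} + 21 \cdot 18\right) \left(-46108 + o{\left(-122 \right)}\right) = \left(- \frac{945}{2} + 21 \cdot 18\right) \left(-46108 + 2 \left(-122\right)^{2}\right) = \left(- \frac{945}{2} + 378\right) \left(-46108 + 2 \cdot 14884\right) = - \frac{189 \left(-46108 + 29768\right)}{2} = \left(- \frac{189}{2}\right) \left(-16340\right) = 1544130$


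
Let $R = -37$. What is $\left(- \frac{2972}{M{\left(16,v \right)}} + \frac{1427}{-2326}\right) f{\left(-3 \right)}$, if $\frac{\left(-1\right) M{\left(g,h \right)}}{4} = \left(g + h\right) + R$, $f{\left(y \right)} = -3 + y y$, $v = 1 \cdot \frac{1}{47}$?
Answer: $- \frac{123949902}{573359} \approx -216.18$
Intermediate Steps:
$v = \frac{1}{47}$ ($v = 1 \cdot \frac{1}{47} = \frac{1}{47} \approx 0.021277$)
$f{\left(y \right)} = -3 + y^{2}$
$M{\left(g,h \right)} = 148 - 4 g - 4 h$ ($M{\left(g,h \right)} = - 4 \left(\left(g + h\right) - 37\right) = - 4 \left(-37 + g + h\right) = 148 - 4 g - 4 h$)
$\left(- \frac{2972}{M{\left(16,v \right)}} + \frac{1427}{-2326}\right) f{\left(-3 \right)} = \left(- \frac{2972}{148 - 64 - \frac{4}{47}} + \frac{1427}{-2326}\right) \left(-3 + \left(-3\right)^{2}\right) = \left(- \frac{2972}{148 - 64 - \frac{4}{47}} + 1427 \left(- \frac{1}{2326}\right)\right) \left(-3 + 9\right) = \left(- \frac{2972}{\frac{3944}{47}} - \frac{1427}{2326}\right) 6 = \left(\left(-2972\right) \frac{47}{3944} - \frac{1427}{2326}\right) 6 = \left(- \frac{34921}{986} - \frac{1427}{2326}\right) 6 = \left(- \frac{20658317}{573359}\right) 6 = - \frac{123949902}{573359}$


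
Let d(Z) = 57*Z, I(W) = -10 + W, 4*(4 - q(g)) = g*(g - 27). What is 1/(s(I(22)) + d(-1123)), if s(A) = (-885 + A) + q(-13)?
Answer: -1/65010 ≈ -1.5382e-5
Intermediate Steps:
q(g) = 4 - g*(-27 + g)/4 (q(g) = 4 - g*(g - 27)/4 = 4 - g*(-27 + g)/4)
s(A) = -1011 + A (s(A) = (-885 + A) + (4 - 1/4*(-13)**2 + (27/4)*(-13)) = (-885 + A) + (4 - 1/4*169 - 351/4) = (-885 + A) + (4 - 169/4 - 351/4) = (-885 + A) - 126 = -1011 + A)
1/(s(I(22)) + d(-1123)) = 1/((-1011 + (-10 + 22)) + 57*(-1123)) = 1/((-1011 + 12) - 64011) = 1/(-999 - 64011) = 1/(-65010) = -1/65010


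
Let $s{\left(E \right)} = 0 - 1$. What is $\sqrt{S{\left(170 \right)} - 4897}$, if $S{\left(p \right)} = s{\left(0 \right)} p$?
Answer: $3 i \sqrt{563} \approx 71.183 i$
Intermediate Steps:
$s{\left(E \right)} = -1$ ($s{\left(E \right)} = 0 - 1 = -1$)
$S{\left(p \right)} = - p$
$\sqrt{S{\left(170 \right)} - 4897} = \sqrt{\left(-1\right) 170 - 4897} = \sqrt{-170 - 4897} = \sqrt{-5067} = 3 i \sqrt{563}$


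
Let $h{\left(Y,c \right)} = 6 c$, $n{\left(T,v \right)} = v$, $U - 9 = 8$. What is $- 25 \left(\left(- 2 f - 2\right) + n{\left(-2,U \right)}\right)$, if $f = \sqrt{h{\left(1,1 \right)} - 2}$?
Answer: $-275$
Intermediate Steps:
$U = 17$ ($U = 9 + 8 = 17$)
$f = 2$ ($f = \sqrt{6 \cdot 1 - 2} = \sqrt{6 - 2} = \sqrt{4} = 2$)
$- 25 \left(\left(- 2 f - 2\right) + n{\left(-2,U \right)}\right) = - 25 \left(\left(\left(-2\right) 2 - 2\right) + 17\right) = - 25 \left(\left(-4 - 2\right) + 17\right) = - 25 \left(-6 + 17\right) = \left(-25\right) 11 = -275$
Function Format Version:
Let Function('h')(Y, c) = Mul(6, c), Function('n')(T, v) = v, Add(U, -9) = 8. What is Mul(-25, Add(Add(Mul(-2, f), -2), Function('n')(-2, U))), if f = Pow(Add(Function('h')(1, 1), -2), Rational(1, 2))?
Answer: -275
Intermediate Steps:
U = 17 (U = Add(9, 8) = 17)
f = 2 (f = Pow(Add(Mul(6, 1), -2), Rational(1, 2)) = Pow(Add(6, -2), Rational(1, 2)) = Pow(4, Rational(1, 2)) = 2)
Mul(-25, Add(Add(Mul(-2, f), -2), Function('n')(-2, U))) = Mul(-25, Add(Add(Mul(-2, 2), -2), 17)) = Mul(-25, Add(Add(-4, -2), 17)) = Mul(-25, Add(-6, 17)) = Mul(-25, 11) = -275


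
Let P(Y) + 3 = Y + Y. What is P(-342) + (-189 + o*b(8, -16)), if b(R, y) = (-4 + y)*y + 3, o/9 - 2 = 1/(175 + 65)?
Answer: 396009/80 ≈ 4950.1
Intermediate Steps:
o = 1443/80 (o = 18 + 9/(175 + 65) = 18 + 9/240 = 18 + 9*(1/240) = 18 + 3/80 = 1443/80 ≈ 18.038)
b(R, y) = 3 + y*(-4 + y) (b(R, y) = y*(-4 + y) + 3 = 3 + y*(-4 + y))
P(Y) = -3 + 2*Y (P(Y) = -3 + (Y + Y) = -3 + 2*Y)
P(-342) + (-189 + o*b(8, -16)) = (-3 + 2*(-342)) + (-189 + 1443*(3 + (-16)**2 - 4*(-16))/80) = (-3 - 684) + (-189 + 1443*(3 + 256 + 64)/80) = -687 + (-189 + (1443/80)*323) = -687 + (-189 + 466089/80) = -687 + 450969/80 = 396009/80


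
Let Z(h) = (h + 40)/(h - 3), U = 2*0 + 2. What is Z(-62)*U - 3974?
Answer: -258266/65 ≈ -3973.3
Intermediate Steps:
U = 2 (U = 0 + 2 = 2)
Z(h) = (40 + h)/(-3 + h)
Z(-62)*U - 3974 = ((40 - 62)/(-3 - 62))*2 - 3974 = (-22/(-65))*2 - 3974 = -1/65*(-22)*2 - 3974 = (22/65)*2 - 3974 = 44/65 - 3974 = -258266/65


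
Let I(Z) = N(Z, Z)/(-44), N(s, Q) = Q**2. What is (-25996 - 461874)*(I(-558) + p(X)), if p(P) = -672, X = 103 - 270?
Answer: 41582623710/11 ≈ 3.7802e+9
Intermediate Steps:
X = -167
I(Z) = -Z**2/44 (I(Z) = Z**2/(-44) = Z**2*(-1/44) = -Z**2/44)
(-25996 - 461874)*(I(-558) + p(X)) = (-25996 - 461874)*(-1/44*(-558)**2 - 672) = -487870*(-1/44*311364 - 672) = -487870*(-77841/11 - 672) = -487870*(-85233/11) = 41582623710/11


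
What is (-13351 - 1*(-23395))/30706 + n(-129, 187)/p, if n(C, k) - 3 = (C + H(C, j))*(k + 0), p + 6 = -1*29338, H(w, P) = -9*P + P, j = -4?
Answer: 53225947/56314804 ≈ 0.94515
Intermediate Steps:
H(w, P) = -8*P
p = -29344 (p = -6 - 1*29338 = -6 - 29338 = -29344)
n(C, k) = 3 + k*(32 + C) (n(C, k) = 3 + (C - 8*(-4))*(k + 0) = 3 + (C + 32)*k = 3 + (32 + C)*k = 3 + k*(32 + C))
(-13351 - 1*(-23395))/30706 + n(-129, 187)/p = (-13351 - 1*(-23395))/30706 + (3 + 32*187 - 129*187)/(-29344) = (-13351 + 23395)*(1/30706) + (3 + 5984 - 24123)*(-1/29344) = 10044*(1/30706) - 18136*(-1/29344) = 5022/15353 + 2267/3668 = 53225947/56314804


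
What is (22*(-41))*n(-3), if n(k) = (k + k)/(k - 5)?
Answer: -1353/2 ≈ -676.50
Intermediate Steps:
n(k) = 2*k/(-5 + k) (n(k) = (2*k)/(-5 + k) = 2*k/(-5 + k))
(22*(-41))*n(-3) = (22*(-41))*(2*(-3)/(-5 - 3)) = -1804*(-3)/(-8) = -1804*(-3)*(-1)/8 = -902*¾ = -1353/2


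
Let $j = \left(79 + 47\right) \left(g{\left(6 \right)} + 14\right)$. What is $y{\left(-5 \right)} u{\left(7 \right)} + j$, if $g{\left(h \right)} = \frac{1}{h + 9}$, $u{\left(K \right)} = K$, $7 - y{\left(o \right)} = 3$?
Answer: $\frac{9002}{5} \approx 1800.4$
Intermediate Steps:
$y{\left(o \right)} = 4$ ($y{\left(o \right)} = 7 - 3 = 4$)
$g{\left(h \right)} = \frac{1}{9 + h}$
$j = \frac{8862}{5}$ ($j = \left(79 + 47\right) \left(\frac{1}{9 + 6} + 14\right) = 126 \left(\frac{1}{15} + 14\right) = 126 \cdot \frac{211}{15} = \frac{8862}{5} \approx 1772.4$)
$y{\left(-5 \right)} u{\left(7 \right)} + j = 4 \cdot 7 + \frac{8862}{5} = 28 + \frac{8862}{5} = \frac{9002}{5}$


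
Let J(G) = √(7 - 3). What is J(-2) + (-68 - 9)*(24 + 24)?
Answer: -3694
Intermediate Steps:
J(G) = 2 (J(G) = √4 = 2)
J(-2) + (-68 - 9)*(24 + 24) = 2 + (-68 - 9)*(24 + 24) = 2 - 77*48 = 2 - 3696 = -3694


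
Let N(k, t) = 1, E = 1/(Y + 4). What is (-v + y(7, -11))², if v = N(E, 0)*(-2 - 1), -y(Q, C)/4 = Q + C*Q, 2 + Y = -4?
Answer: 80089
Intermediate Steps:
Y = -6 (Y = -2 - 4 = -6)
E = -½ (E = 1/(-6 + 4) = 1/(-2) = -½ ≈ -0.50000)
y(Q, C) = -4*Q - 4*C*Q (y(Q, C) = -4*(Q + C*Q) = -4*Q - 4*C*Q)
v = -3 (v = 1*(-2 - 1) = 1*(-3) = -3)
(-v + y(7, -11))² = (-1*(-3) - 4*7*(1 - 11))² = (3 - 4*7*(-10))² = (3 + 280)² = 283² = 80089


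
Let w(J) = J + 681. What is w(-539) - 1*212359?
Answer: -212217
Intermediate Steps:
w(J) = 681 + J
w(-539) - 1*212359 = (681 - 539) - 1*212359 = 142 - 212359 = -212217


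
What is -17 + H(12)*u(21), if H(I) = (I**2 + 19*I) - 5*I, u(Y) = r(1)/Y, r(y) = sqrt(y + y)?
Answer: -17 + 104*sqrt(2)/7 ≈ 4.0112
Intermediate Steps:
r(y) = sqrt(2)*sqrt(y) (r(y) = sqrt(2*y) = sqrt(2)*sqrt(y))
u(Y) = sqrt(2)/Y (u(Y) = (sqrt(2)*sqrt(1))/Y = (sqrt(2)*1)/Y = sqrt(2)/Y)
H(I) = I**2 + 14*I
-17 + H(12)*u(21) = -17 + (12*(14 + 12))*(sqrt(2)/21) = -17 + (12*26)*(sqrt(2)*(1/21)) = -17 + 312*(sqrt(2)/21) = -17 + 104*sqrt(2)/7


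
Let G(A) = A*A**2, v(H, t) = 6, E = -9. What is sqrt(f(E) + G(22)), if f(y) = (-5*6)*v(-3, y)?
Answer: 2*sqrt(2617) ≈ 102.31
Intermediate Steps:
G(A) = A**3
f(y) = -180 (f(y) = -5*6*6 = -30*6 = -180)
sqrt(f(E) + G(22)) = sqrt(-180 + 22**3) = sqrt(-180 + 10648) = sqrt(10468) = 2*sqrt(2617)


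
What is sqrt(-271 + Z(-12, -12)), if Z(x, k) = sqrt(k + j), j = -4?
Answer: sqrt(-271 + 4*I) ≈ 0.1215 + 16.463*I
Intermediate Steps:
Z(x, k) = sqrt(-4 + k) (Z(x, k) = sqrt(k - 4) = sqrt(-4 + k))
sqrt(-271 + Z(-12, -12)) = sqrt(-271 + sqrt(-4 - 12)) = sqrt(-271 + sqrt(-16)) = sqrt(-271 + 4*I)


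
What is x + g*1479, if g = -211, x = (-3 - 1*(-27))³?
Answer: -298245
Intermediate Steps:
x = 13824 (x = (-3 + 27)³ = 24³ = 13824)
x + g*1479 = 13824 - 211*1479 = 13824 - 312069 = -298245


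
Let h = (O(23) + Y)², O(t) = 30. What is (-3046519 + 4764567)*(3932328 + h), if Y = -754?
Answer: 7656487784192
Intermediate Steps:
h = 524176 (h = (30 - 754)² = (-724)² = 524176)
(-3046519 + 4764567)*(3932328 + h) = (-3046519 + 4764567)*(3932328 + 524176) = 1718048*4456504 = 7656487784192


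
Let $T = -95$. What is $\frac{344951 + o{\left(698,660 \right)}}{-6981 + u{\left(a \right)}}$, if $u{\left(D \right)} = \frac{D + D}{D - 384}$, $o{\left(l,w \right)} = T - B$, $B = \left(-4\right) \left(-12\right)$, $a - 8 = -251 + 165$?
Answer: $- \frac{26550216}{537511} \approx -49.395$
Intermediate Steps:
$a = -78$ ($a = 8 + \left(-251 + 165\right) = 8 - 86 = -78$)
$B = 48$
$o{\left(l,w \right)} = -143$ ($o{\left(l,w \right)} = -95 - 48 = -143$)
$u{\left(D \right)} = \frac{2 D}{-384 + D}$
$\frac{344951 + o{\left(698,660 \right)}}{-6981 + u{\left(a \right)}} = \frac{344951 - 143}{-6981 + 2 \left(-78\right) \frac{1}{-384 - 78}} = \frac{344808}{-6981 + 2 \left(-78\right) \frac{1}{-462}} = \frac{344808}{-6981 + 2 \left(-78\right) \left(- \frac{1}{462}\right)} = \frac{344808}{-6981 + \frac{26}{77}} = \frac{344808}{- \frac{537511}{77}} = 344808 \left(- \frac{77}{537511}\right) = - \frac{26550216}{537511}$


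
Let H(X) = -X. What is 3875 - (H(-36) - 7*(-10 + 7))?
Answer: 3818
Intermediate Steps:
3875 - (H(-36) - 7*(-10 + 7)) = 3875 - (-1*(-36) - 7*(-10 + 7)) = 3875 - (36 - 7*(-3)) = 3875 - (36 - 1*(-21)) = 3875 - (36 + 21) = 3875 - 1*57 = 3875 - 57 = 3818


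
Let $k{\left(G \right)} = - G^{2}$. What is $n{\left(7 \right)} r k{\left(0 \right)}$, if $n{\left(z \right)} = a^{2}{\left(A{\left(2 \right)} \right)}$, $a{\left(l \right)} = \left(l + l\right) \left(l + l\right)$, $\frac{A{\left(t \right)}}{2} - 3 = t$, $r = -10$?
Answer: $0$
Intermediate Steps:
$A{\left(t \right)} = 6 + 2 t$
$a{\left(l \right)} = 4 l^{2}$ ($a{\left(l \right)} = 2 l 2 l = 4 l^{2}$)
$n{\left(z \right)} = 160000$ ($n{\left(z \right)} = \left(4 \left(6 + 2 \cdot 2\right)^{2}\right)^{2} = \left(4 \left(6 + 4\right)^{2}\right)^{2} = \left(4 \cdot 10^{2}\right)^{2} = \left(4 \cdot 100\right)^{2} = 400^{2} = 160000$)
$n{\left(7 \right)} r k{\left(0 \right)} = 160000 \left(-10\right) \left(- 0^{2}\right) = - 1600000 \left(\left(-1\right) 0\right) = \left(-1600000\right) 0 = 0$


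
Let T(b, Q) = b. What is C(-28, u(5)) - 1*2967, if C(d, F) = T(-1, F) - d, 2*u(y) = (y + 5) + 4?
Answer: -2940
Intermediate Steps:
u(y) = 9/2 + y/2 (u(y) = ((y + 5) + 4)/2 = ((5 + y) + 4)/2 = (9 + y)/2 = 9/2 + y/2)
C(d, F) = -1 - d
C(-28, u(5)) - 1*2967 = (-1 - 1*(-28)) - 1*2967 = (-1 + 28) - 2967 = 27 - 2967 = -2940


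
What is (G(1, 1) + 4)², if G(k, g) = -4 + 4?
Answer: 16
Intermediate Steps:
G(k, g) = 0
(G(1, 1) + 4)² = (0 + 4)² = 4² = 16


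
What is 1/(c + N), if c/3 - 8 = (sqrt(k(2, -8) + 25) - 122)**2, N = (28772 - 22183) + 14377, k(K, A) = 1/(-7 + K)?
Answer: 821455/53816959922 + 1830*sqrt(155)/26908479961 ≈ 1.6111e-5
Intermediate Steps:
N = 20966 (N = 6589 + 14377 = 20966)
c = 24 + 3*(-122 + 2*sqrt(155)/5)**2 (c = 24 + 3*(sqrt(1/(-7 + 2) + 25) - 122)**2 = 24 + 3*(sqrt(1/(-5) + 25) - 122)**2 = 24 + 3*(sqrt(-1/5 + 25) - 122)**2 = 24 + 3*(sqrt(124/5) - 122)**2 = 24 + 3*(2*sqrt(155)/5 - 122)**2 = 24 + 3*(-122 + 2*sqrt(155)/5)**2 ≈ 41105.)
1/(c + N) = 1/((223752/5 - 1464*sqrt(155)/5) + 20966) = 1/(328582/5 - 1464*sqrt(155)/5)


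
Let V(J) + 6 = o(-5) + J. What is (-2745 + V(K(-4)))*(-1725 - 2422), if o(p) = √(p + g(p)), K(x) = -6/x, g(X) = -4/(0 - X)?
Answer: 22804353/2 - 4147*I*√145/5 ≈ 1.1402e+7 - 9987.3*I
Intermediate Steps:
g(X) = 4/X (g(X) = -4*(-1/X) = -(-4)/X = 4/X)
o(p) = √(p + 4/p)
V(J) = -6 + J + I*√145/5 (V(J) = -6 + (√(-5 + 4/(-5)) + J) = -6 + (√(-5 + 4*(-⅕)) + J) = -6 + (√(-5 - ⅘) + J) = -6 + (√(-29/5) + J) = -6 + (I*√145/5 + J) = -6 + (J + I*√145/5) = -6 + J + I*√145/5)
(-2745 + V(K(-4)))*(-1725 - 2422) = (-2745 + (-6 - 6/(-4) + I*√145/5))*(-1725 - 2422) = (-2745 + (-6 - 6*(-¼) + I*√145/5))*(-4147) = (-2745 + (-6 + 3/2 + I*√145/5))*(-4147) = (-2745 + (-9/2 + I*√145/5))*(-4147) = (-5499/2 + I*√145/5)*(-4147) = 22804353/2 - 4147*I*√145/5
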